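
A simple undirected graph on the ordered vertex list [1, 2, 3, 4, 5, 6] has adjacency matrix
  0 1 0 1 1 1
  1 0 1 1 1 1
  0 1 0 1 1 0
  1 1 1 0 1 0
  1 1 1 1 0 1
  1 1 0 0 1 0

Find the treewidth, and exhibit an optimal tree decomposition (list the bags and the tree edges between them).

The largest bag has 4 vertices, giving width 3; this decomposition certifies tw(G) ≤ 3. For the lower bound, the 4 vertices {1, 2, 4, 5} are pairwise adjacent, and any tree decomposition puts a clique entirely inside one bag — forcing width ≥ 3. The upper and lower bounds meet at 3, so that is the treewidth.

Treewidth 3.
Bags: B1 = {1, 2, 5, 6}  B2 = {1, 2, 4, 5}  B3 = {2, 3, 4, 5}
Tree: B1–B2, B2–B3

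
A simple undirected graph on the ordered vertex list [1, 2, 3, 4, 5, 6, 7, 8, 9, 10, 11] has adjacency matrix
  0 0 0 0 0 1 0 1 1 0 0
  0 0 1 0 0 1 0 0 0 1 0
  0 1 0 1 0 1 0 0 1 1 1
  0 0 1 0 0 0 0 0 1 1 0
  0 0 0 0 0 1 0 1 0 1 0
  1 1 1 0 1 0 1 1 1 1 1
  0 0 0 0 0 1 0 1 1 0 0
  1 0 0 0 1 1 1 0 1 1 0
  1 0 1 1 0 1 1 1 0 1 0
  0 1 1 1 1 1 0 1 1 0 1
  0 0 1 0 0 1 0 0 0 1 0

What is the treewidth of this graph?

A width-3 tree decomposition is:
Bags: B1 = {5, 6, 8, 10}  B2 = {6, 8, 9, 10}  B3 = {3, 6, 9, 10}  B4 = {3, 4, 9, 10}  B5 = {6, 7, 8, 9}  B6 = {3, 6, 10, 11}  B7 = {2, 3, 6, 10}  B8 = {1, 6, 8, 9}
Tree: B1–B2, B2–B3, B3–B4, B2–B5, B3–B6, B6–B7, B2–B8
The largest bag has 4 vertices, giving width 3; this decomposition certifies tw(G) ≤ 3. For the lower bound, the 4 vertices {3, 4, 9, 10} are pairwise adjacent, and any tree decomposition puts a clique entirely inside one bag — forcing width ≥ 3. Combining the bounds, tw(G) = 3.

3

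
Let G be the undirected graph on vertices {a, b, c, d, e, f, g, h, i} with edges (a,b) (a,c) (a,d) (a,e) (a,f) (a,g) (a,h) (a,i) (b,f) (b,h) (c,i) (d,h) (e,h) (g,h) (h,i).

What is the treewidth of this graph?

A width-2 tree decomposition is:
Bags: B1 = {a, d, h}  B2 = {a, h, i}  B3 = {a, c, i}  B4 = {a, b, h}  B5 = {a, e, h}  B6 = {a, g, h}  B7 = {a, b, f}
Tree: B1–B2, B2–B3, B2–B4, B1–B5, B5–B6, B4–B7
The largest bag has 3 vertices, giving width 2; this decomposition certifies tw(G) ≤ 2. For the lower bound, the 3 vertices {a, d, h} are pairwise adjacent, and any tree decomposition puts a clique entirely inside one bag — forcing width ≥ 2. Combining the bounds, tw(G) = 2.

2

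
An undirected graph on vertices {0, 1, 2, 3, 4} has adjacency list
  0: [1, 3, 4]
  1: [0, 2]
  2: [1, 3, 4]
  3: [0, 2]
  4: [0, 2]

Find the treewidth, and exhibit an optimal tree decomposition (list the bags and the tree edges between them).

Every bag has size at most 3, so the width is 3 − 1 = 2 and tw(G) ≤ 2. For the lower bound, G contains the cycle 2–4–0–1–2, so G is not a forest; only forests have treewidth ≤ 1, hence tw(G) ≥ 2. Therefore the treewidth is 2.

Treewidth 2.
Bags: B1 = {0, 2, 4}  B2 = {0, 1, 2}  B3 = {0, 2, 3}
Tree: B1–B2, B2–B3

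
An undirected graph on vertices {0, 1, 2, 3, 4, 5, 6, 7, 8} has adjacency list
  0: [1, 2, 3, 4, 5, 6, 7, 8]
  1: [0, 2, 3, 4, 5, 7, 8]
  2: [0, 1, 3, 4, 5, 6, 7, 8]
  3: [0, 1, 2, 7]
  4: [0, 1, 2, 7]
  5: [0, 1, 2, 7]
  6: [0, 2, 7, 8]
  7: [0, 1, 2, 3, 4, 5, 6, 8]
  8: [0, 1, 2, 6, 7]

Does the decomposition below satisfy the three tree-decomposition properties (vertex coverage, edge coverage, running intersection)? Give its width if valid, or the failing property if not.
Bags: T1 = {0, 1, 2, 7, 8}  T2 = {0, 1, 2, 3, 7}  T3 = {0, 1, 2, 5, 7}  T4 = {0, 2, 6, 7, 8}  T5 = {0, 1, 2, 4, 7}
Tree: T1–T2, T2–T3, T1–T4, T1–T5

Vertex coverage: the bags together contain {0, 1, 2, 3, 4, 5, 6, 7, 8}, the full vertex set. Edge coverage: each edge of G has both endpoints in at least one bag. Running intersection: for every vertex, the bags containing it form a connected subtree. All three properties hold, so this is a valid tree decomposition of width max|bag| − 1 = 4, and hence tw(G) ≤ 4.

Yes; width 4.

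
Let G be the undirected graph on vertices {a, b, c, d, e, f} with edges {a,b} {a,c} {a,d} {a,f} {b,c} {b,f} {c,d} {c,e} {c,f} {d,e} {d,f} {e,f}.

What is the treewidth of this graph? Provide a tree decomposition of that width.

The largest bag has 4 vertices, giving width 3; this decomposition certifies tw(G) ≤ 3. For the lower bound, the 4 vertices {c, d, e, f} are pairwise adjacent, and any tree decomposition puts a clique entirely inside one bag — forcing width ≥ 3. Hence tw(G) = 3 exactly.

Treewidth 3.
One optimal decomposition is:
Bags: B1 = {c, d, e, f}  B2 = {a, c, d, f}  B3 = {a, b, c, f}
Tree: B1–B2, B2–B3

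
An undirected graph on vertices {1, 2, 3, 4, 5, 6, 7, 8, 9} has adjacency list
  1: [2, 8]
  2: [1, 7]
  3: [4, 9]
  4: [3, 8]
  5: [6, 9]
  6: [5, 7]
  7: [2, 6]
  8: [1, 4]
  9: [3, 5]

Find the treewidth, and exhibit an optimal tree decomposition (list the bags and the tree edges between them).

Treewidth 2.
One optimal decomposition is:
Bags: B1 = {5, 6, 9}  B2 = {3, 6, 9}  B3 = {3, 4, 6}  B4 = {4, 6, 8}  B5 = {1, 6, 8}  B6 = {1, 2, 6}  B7 = {2, 6, 7}
Tree: B1–B2, B2–B3, B3–B4, B4–B5, B5–B6, B6–B7

Every bag has size at most 3, so the width is 3 − 1 = 2 and tw(G) ≤ 2. The edges 6–5–9–3–4–8–1–2–7–6 form a cycle, so G is not a tree and its treewidth is at least 2. Therefore the treewidth is 2.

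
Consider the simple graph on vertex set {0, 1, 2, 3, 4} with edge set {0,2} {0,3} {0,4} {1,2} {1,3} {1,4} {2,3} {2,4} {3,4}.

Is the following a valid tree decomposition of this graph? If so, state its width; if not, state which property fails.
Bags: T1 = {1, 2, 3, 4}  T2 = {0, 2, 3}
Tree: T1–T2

A tree decomposition must satisfy three properties: every vertex lies in some bag; for every edge, both endpoints lie together in some bag; and for every vertex, the bags containing it form a connected subtree. Here edge (4,0) lies in no bag, so the decomposition is invalid.

No — edge (4,0) lies in no bag.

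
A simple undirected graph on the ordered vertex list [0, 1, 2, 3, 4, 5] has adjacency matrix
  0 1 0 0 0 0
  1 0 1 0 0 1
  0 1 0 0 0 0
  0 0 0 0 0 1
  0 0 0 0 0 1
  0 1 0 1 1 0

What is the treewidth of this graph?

1

A width-1 tree decomposition is:
Bags: B1 = {1, 5}  B2 = {4, 5}  B3 = {1, 2}  B4 = {3, 5}  B5 = {0, 1}
Tree: B1–B2, B1–B3, B2–B4, B3–B5
Each bag holds 2 vertices, so the decomposition has width 1, which upper-bounds the treewidth. Any graph with an edge has treewidth ≥ 1, and G has the edge 5–1. The upper and lower bounds meet at 1, so that is the treewidth.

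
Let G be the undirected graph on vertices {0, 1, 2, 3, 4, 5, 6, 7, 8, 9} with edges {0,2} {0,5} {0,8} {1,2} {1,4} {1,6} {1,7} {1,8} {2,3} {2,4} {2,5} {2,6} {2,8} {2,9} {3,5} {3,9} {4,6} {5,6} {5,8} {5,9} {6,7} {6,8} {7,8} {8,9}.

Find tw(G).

3

A width-3 tree decomposition is:
Bags: B1 = {2, 3, 5, 9}  B2 = {2, 5, 8, 9}  B3 = {2, 5, 6, 8}  B4 = {1, 2, 6, 8}  B5 = {0, 2, 5, 8}  B6 = {1, 6, 7, 8}  B7 = {1, 2, 4, 6}
Tree: B1–B2, B2–B3, B3–B4, B2–B5, B4–B6, B4–B7
Every bag has size at most 4, so the width is 4 − 1 = 3 and tw(G) ≤ 3. For the lower bound, the 4 vertices {1, 2, 6, 8} are pairwise adjacent, and any tree decomposition puts a clique entirely inside one bag — forcing width ≥ 3. Combining the bounds, tw(G) = 3.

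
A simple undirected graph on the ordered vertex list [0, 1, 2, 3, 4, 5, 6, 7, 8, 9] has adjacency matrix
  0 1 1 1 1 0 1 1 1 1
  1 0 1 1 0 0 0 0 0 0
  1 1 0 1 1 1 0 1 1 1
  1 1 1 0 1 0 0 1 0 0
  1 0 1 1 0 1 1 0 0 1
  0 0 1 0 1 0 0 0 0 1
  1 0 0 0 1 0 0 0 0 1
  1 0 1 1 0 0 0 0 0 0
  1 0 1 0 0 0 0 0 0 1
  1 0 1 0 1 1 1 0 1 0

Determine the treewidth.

A width-3 tree decomposition is:
Bags: B1 = {0, 1, 2, 3}  B2 = {0, 2, 3, 4}  B3 = {0, 2, 4, 9}  B4 = {0, 2, 3, 7}  B5 = {0, 4, 6, 9}  B6 = {0, 2, 8, 9}  B7 = {2, 4, 5, 9}
Tree: B1–B2, B2–B3, B2–B4, B3–B5, B3–B6, B3–B7
The largest bag has 4 vertices, giving width 3; this decomposition certifies tw(G) ≤ 3. Conversely, {0, 2, 8, 9} is a clique of size 4, and the vertices of any clique must share a bag in every tree decomposition; so some bag has ≥ 4 vertices and tw(G) ≥ 3. Combining the bounds, tw(G) = 3.

3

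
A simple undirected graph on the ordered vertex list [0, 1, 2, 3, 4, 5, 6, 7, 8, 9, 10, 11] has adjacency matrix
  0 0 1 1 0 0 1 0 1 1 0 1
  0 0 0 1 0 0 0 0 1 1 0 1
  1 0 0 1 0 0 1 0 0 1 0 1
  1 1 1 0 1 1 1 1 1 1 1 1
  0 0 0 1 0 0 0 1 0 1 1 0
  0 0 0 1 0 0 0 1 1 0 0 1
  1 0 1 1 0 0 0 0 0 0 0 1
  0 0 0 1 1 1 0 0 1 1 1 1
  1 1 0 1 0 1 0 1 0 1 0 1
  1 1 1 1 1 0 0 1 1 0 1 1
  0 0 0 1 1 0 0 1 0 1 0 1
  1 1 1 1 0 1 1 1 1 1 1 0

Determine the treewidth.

4

A width-4 tree decomposition is:
Bags: B1 = {3, 7, 8, 9, 11}  B2 = {3, 7, 9, 10, 11}  B3 = {0, 3, 8, 9, 11}  B4 = {3, 4, 7, 9, 10}  B5 = {0, 2, 3, 9, 11}  B6 = {0, 2, 3, 6, 11}  B7 = {3, 5, 7, 8, 11}  B8 = {1, 3, 8, 9, 11}
Tree: B1–B2, B1–B3, B2–B4, B3–B5, B5–B6, B1–B7, B3–B8
Every bag has size at most 5, so the width is 5 − 1 = 4 and tw(G) ≤ 4. On the other hand G contains the 5-clique {0, 3, 8, 9, 11}. A clique must lie in a single bag of any decomposition, so no decomposition can have width below 4. The upper and lower bounds meet at 4, so that is the treewidth.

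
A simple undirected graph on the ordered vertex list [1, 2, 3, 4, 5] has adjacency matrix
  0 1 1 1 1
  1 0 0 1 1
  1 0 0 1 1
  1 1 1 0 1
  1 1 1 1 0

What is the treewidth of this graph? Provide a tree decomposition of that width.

The largest bag has 4 vertices, giving width 3; this decomposition certifies tw(G) ≤ 3. Conversely, {1, 2, 4, 5} is a clique of size 4, and the vertices of any clique must share a bag in every tree decomposition; so some bag has ≥ 4 vertices and tw(G) ≥ 3. The upper and lower bounds meet at 3, so that is the treewidth.

Treewidth 3.
One optimal decomposition is:
Bags: B1 = {1, 3, 4, 5}  B2 = {1, 2, 4, 5}
Tree: B1–B2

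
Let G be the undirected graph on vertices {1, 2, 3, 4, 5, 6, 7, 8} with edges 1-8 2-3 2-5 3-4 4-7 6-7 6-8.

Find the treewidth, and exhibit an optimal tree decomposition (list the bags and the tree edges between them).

The largest bag has 2 vertices, giving width 1; this decomposition certifies tw(G) ≤ 1. Since G has at least one edge (e.g. 5–2), it is not an edgeless graph, so tw(G) ≥ 1. Combining the bounds, tw(G) = 1.

Treewidth 1.
One optimal decomposition is:
Bags: B1 = {2, 5}  B2 = {2, 3}  B3 = {3, 4}  B4 = {4, 7}  B5 = {6, 7}  B6 = {6, 8}  B7 = {1, 8}
Tree: B1–B2, B2–B3, B3–B4, B4–B5, B5–B6, B6–B7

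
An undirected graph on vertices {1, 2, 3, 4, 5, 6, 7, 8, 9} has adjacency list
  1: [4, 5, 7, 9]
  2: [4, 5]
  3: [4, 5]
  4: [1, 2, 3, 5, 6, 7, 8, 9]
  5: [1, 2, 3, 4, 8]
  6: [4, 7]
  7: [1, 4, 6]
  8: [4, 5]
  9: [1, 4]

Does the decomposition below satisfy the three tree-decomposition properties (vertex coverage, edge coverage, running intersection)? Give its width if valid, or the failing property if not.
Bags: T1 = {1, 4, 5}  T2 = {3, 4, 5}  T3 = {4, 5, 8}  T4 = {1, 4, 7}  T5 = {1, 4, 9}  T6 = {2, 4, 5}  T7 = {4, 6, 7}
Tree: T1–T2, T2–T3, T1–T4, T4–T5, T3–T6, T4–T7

Yes; width 2.

Every vertex of G appears in some bag (union = {1, 2, 3, 4, 5, 6, 7, 8, 9}); every edge is covered by a bag; and for each vertex v the set of bags containing v is connected in the bag tree. The decomposition is therefore valid. The largest bag has 3 vertices, so the width is 2.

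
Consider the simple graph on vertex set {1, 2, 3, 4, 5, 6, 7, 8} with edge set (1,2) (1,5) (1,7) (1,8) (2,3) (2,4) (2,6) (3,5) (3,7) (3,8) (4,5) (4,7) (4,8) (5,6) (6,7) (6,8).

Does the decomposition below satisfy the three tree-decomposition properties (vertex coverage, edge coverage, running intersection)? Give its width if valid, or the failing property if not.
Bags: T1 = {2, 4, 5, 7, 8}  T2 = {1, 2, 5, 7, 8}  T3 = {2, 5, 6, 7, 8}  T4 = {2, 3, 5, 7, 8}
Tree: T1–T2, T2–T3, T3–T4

Yes; width 4.

Every vertex of G appears in some bag (union = {1, 2, 3, 4, 5, 6, 7, 8}); every edge is covered by a bag; and for each vertex v the set of bags containing v is connected in the bag tree. The decomposition is therefore valid. The largest bag has 5 vertices, so the width is 4.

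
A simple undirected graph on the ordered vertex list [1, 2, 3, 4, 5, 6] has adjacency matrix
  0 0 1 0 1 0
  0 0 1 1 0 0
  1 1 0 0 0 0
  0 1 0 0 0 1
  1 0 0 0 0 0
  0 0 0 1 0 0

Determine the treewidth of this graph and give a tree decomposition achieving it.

Treewidth 1.
Bags: B1 = {4, 6}  B2 = {2, 4}  B3 = {2, 3}  B4 = {1, 3}  B5 = {1, 5}
Tree: B1–B2, B2–B3, B3–B4, B4–B5

Each bag holds 2 vertices, so the decomposition has width 1, which upper-bounds the treewidth. Since G has at least one edge (e.g. 6–4), it is not an edgeless graph, so tw(G) ≥ 1. The upper and lower bounds meet at 1, so that is the treewidth.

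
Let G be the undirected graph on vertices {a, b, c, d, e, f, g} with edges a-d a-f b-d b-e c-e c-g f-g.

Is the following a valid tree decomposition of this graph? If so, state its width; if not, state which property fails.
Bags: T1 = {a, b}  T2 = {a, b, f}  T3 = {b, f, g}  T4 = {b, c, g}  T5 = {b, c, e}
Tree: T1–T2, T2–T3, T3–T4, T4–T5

A tree decomposition must satisfy three properties: every vertex lies in some bag; for every edge, both endpoints lie together in some bag; and for every vertex, the bags containing it form a connected subtree. Here vertex d appears in no bag, so the decomposition is invalid.

No — vertex d appears in no bag.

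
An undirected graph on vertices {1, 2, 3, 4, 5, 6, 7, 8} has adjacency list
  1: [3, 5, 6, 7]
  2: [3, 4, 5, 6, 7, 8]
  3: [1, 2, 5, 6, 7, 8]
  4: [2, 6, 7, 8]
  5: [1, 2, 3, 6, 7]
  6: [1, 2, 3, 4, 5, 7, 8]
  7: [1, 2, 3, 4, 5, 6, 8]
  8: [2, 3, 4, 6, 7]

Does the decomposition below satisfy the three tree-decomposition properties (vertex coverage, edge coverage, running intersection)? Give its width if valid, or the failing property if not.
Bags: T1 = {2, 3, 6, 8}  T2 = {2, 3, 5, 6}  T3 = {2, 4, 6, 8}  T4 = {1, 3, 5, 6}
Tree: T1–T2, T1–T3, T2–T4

A tree decomposition must satisfy three properties: every vertex lies in some bag; for every edge, both endpoints lie together in some bag; and for every vertex, the bags containing it form a connected subtree. Here vertex 7 appears in no bag, so the decomposition is invalid.

No — vertex 7 appears in no bag.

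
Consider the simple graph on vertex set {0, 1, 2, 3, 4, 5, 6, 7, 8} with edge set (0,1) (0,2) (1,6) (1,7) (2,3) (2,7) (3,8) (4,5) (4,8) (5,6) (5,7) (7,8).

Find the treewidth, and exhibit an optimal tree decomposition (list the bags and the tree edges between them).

Treewidth 3.
Bags: B1 = {0, 1, 5, 6}  B2 = {0, 1, 5, 7}  B3 = {0, 2, 5, 7}  B4 = {2, 4, 5, 7}  B5 = {2, 4, 7, 8}  B6 = {2, 3, 4, 8}
Tree: B1–B2, B2–B3, B3–B4, B4–B5, B5–B6

The largest bag has 4 vertices, giving width 3; this decomposition certifies tw(G) ≤ 3. For the lower bound: the 4 vertex sets {0,1,6}, {5}, {7}, {2,3,4,8} are disjoint, each induces a connected subgraph, and every pair is joined by at least one edge of G. Contracting each set to a single vertex therefore yields K_{4} as a minor, and since treewidth is minor-monotone, tw(G) ≥ tw(K_{4}) = 3. Hence tw(G) = 3 exactly.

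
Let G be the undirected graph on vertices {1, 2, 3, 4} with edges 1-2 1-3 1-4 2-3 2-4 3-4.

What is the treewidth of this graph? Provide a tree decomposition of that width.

Treewidth 3.
One optimal decomposition is:
Bags: B1 = {1, 2, 3, 4}
Tree: (single bag)

A single bag containing all 4 vertices is trivially a valid decomposition of width 3. For the lower bound, the 4 vertices {1, 2, 3, 4} are pairwise adjacent, and any tree decomposition puts a clique entirely inside one bag — forcing width ≥ 3. Combining the bounds, tw(G) = 3.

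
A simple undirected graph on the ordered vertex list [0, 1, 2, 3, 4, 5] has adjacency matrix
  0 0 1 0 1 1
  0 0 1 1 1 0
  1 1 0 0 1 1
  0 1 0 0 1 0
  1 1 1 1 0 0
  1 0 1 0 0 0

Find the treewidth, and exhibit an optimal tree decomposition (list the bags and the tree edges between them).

Every bag has size at most 3, so the width is 3 − 1 = 2 and tw(G) ≤ 2. For the lower bound, the 3 vertices {0, 2, 4} are pairwise adjacent, and any tree decomposition puts a clique entirely inside one bag — forcing width ≥ 2. Therefore the treewidth is 2.

Treewidth 2.
One such decomposition:
Bags: B1 = {0, 2, 4}  B2 = {1, 2, 4}  B3 = {0, 2, 5}  B4 = {1, 3, 4}
Tree: B1–B2, B1–B3, B2–B4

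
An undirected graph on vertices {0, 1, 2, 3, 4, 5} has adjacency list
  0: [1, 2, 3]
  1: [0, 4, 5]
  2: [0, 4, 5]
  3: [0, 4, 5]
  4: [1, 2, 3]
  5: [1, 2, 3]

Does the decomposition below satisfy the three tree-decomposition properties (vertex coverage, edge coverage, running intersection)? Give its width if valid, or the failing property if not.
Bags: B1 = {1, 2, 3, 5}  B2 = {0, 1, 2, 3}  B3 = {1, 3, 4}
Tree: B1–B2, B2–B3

No — edge (2,4) lies in no bag.

A tree decomposition must satisfy three properties: every vertex lies in some bag; for every edge, both endpoints lie together in some bag; and for every vertex, the bags containing it form a connected subtree. Here edge (2,4) lies in no bag, so the decomposition is invalid.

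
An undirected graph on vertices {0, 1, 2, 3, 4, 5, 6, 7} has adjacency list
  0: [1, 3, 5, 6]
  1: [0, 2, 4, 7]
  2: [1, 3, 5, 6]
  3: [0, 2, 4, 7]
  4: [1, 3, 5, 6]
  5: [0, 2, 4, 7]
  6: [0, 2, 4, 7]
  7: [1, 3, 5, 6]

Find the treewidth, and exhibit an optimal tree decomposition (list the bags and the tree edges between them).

Treewidth 4.
One such decomposition:
Bags: B1 = {0, 2, 4, 5, 7}  B2 = {0, 2, 3, 4, 7}  B3 = {0, 2, 4, 6, 7}  B4 = {0, 1, 2, 4, 7}
Tree: B1–B2, B2–B3, B3–B4

The largest bag has 5 vertices, giving width 4; this decomposition certifies tw(G) ≤ 4. For the lower bound: the 5 vertex sets {5,7}, {3,4}, {0,6}, {2}, {1} are disjoint, each induces a connected subgraph, and every pair is joined by at least one edge of G. Contracting each set to a single vertex therefore yields K_{5} as a minor, and since treewidth is minor-monotone, tw(G) ≥ tw(K_{5}) = 4. Combining the bounds, tw(G) = 4.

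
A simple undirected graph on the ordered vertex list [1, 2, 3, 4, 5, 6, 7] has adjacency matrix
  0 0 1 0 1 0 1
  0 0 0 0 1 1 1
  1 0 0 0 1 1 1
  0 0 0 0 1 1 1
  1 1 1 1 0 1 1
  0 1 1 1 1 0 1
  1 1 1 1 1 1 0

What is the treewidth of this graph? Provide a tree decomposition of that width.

Treewidth 3.
One such decomposition:
Bags: B1 = {3, 5, 6, 7}  B2 = {1, 3, 5, 7}  B3 = {4, 5, 6, 7}  B4 = {2, 5, 6, 7}
Tree: B1–B2, B1–B3, B1–B4

Each bag holds 4 vertices, so the decomposition has width 3, which upper-bounds the treewidth. Conversely, {1, 3, 5, 7} is a clique of size 4, and the vertices of any clique must share a bag in every tree decomposition; so some bag has ≥ 4 vertices and tw(G) ≥ 3. Combining the bounds, tw(G) = 3.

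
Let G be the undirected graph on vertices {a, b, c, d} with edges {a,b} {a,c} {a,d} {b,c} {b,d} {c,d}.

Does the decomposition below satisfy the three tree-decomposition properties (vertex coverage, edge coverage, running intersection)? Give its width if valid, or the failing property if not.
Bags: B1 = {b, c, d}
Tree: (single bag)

No — vertex a appears in no bag.

A tree decomposition must satisfy three properties: every vertex lies in some bag; for every edge, both endpoints lie together in some bag; and for every vertex, the bags containing it form a connected subtree. Here vertex a appears in no bag, so the decomposition is invalid.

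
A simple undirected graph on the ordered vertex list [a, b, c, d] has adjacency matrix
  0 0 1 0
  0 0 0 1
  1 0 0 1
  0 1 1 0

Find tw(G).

A width-1 tree decomposition is:
Bags: B1 = {a, c}  B2 = {c, d}  B3 = {b, d}
Tree: B1–B2, B2–B3
Every bag has size at most 2, so the width is 2 − 1 = 1 and tw(G) ≤ 1. Any graph with an edge has treewidth ≥ 1, and G has the edge a–c. Hence tw(G) = 1 exactly.

1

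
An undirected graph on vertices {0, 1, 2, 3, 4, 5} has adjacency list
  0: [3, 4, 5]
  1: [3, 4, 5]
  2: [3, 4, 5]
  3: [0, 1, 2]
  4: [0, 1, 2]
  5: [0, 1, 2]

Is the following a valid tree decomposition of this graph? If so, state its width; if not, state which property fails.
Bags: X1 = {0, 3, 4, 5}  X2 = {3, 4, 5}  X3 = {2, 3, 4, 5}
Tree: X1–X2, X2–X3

No — vertex 1 appears in no bag.

A tree decomposition must satisfy three properties: every vertex lies in some bag; for every edge, both endpoints lie together in some bag; and for every vertex, the bags containing it form a connected subtree. Here vertex 1 appears in no bag, so the decomposition is invalid.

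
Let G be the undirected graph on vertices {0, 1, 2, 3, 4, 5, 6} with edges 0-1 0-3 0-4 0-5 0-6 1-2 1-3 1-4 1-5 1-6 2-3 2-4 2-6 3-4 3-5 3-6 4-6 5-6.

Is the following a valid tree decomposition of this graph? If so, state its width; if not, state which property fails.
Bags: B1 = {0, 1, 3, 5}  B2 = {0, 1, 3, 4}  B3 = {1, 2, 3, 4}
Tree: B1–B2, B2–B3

No — vertex 6 appears in no bag.

A tree decomposition must satisfy three properties: every vertex lies in some bag; for every edge, both endpoints lie together in some bag; and for every vertex, the bags containing it form a connected subtree. Here vertex 6 appears in no bag, so the decomposition is invalid.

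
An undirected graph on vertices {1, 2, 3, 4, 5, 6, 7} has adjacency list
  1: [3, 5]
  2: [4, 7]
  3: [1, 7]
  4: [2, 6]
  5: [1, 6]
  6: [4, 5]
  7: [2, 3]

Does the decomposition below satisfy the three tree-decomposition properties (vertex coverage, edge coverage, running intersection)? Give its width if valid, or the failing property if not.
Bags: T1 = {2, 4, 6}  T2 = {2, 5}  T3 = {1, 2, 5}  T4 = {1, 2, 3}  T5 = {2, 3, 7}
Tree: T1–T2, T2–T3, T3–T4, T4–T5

A tree decomposition must satisfy three properties: every vertex lies in some bag; for every edge, both endpoints lie together in some bag; and for every vertex, the bags containing it form a connected subtree. Here edge (6,5) lies in no bag, so the decomposition is invalid.

No — edge (6,5) lies in no bag.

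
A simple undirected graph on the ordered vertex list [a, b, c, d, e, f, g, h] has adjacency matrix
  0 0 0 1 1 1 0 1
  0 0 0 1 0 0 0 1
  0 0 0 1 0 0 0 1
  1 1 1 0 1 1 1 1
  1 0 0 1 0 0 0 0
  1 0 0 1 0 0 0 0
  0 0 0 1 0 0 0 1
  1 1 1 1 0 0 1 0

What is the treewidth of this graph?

A width-2 tree decomposition is:
Bags: B1 = {a, d, h}  B2 = {a, d, f}  B3 = {a, d, e}  B4 = {b, d, h}  B5 = {c, d, h}  B6 = {d, g, h}
Tree: B1–B2, B1–B3, B1–B4, B1–B5, B1–B6
Every bag has size at most 3, so the width is 3 − 1 = 2 and tw(G) ≤ 2. For the lower bound, the 3 vertices {a, d, e} are pairwise adjacent, and any tree decomposition puts a clique entirely inside one bag — forcing width ≥ 2. Therefore the treewidth is 2.

2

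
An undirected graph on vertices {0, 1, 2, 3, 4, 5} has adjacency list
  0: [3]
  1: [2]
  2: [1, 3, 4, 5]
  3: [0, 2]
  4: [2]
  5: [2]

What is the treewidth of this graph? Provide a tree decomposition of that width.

Treewidth 1.
One such decomposition:
Bags: B1 = {2, 5}  B2 = {1, 2}  B3 = {2, 4}  B4 = {2, 3}  B5 = {0, 3}
Tree: B1–B2, B1–B3, B1–B4, B4–B5

Every bag has size at most 2, so the width is 2 − 1 = 1 and tw(G) ≤ 1. G has an edge, so its treewidth is at least 1. Hence tw(G) = 1 exactly.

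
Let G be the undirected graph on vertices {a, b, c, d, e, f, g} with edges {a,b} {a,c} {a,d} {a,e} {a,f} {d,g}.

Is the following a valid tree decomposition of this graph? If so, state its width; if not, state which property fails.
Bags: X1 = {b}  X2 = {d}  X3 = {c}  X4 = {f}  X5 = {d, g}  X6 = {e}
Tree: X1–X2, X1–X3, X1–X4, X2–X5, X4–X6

No — vertex a appears in no bag.

A tree decomposition must satisfy three properties: every vertex lies in some bag; for every edge, both endpoints lie together in some bag; and for every vertex, the bags containing it form a connected subtree. Here vertex a appears in no bag, so the decomposition is invalid.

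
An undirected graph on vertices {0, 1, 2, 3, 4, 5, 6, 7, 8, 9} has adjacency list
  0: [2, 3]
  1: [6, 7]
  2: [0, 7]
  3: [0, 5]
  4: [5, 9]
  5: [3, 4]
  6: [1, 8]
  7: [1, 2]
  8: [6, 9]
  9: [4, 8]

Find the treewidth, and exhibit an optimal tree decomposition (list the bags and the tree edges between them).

Each bag holds 3 vertices, so the decomposition has width 2, which upper-bounds the treewidth. For the lower bound, G contains the cycle 4–5–3–0–2–7–1–6–8–9–4, so G is not a forest; only forests have treewidth ≤ 1, hence tw(G) ≥ 2. Combining the bounds, tw(G) = 2.

Treewidth 2.
Bags: B1 = {3, 4, 5}  B2 = {0, 3, 4}  B3 = {0, 2, 4}  B4 = {2, 4, 7}  B5 = {1, 4, 7}  B6 = {1, 4, 6}  B7 = {4, 6, 8}  B8 = {4, 8, 9}
Tree: B1–B2, B2–B3, B3–B4, B4–B5, B5–B6, B6–B7, B7–B8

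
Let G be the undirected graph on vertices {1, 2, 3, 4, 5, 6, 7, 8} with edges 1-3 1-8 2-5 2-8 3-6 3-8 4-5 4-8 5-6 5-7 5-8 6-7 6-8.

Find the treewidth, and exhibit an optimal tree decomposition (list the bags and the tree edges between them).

The largest bag has 3 vertices, giving width 2; this decomposition certifies tw(G) ≤ 2. Conversely, {1, 3, 8} is a clique of size 3, and the vertices of any clique must share a bag in every tree decomposition; so some bag has ≥ 3 vertices and tw(G) ≥ 2. Therefore the treewidth is 2.

Treewidth 2.
Bags: B1 = {5, 6, 8}  B2 = {2, 5, 8}  B3 = {5, 6, 7}  B4 = {3, 6, 8}  B5 = {1, 3, 8}  B6 = {4, 5, 8}
Tree: B1–B2, B1–B3, B1–B4, B4–B5, B2–B6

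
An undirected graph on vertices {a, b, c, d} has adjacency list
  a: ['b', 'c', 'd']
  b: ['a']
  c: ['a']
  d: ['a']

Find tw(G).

A width-1 tree decomposition is:
Bags: B1 = {a, c}  B2 = {a, b}  B3 = {a, d}
Tree: B1–B2, B1–B3
The largest bag has 2 vertices, giving width 1; this decomposition certifies tw(G) ≤ 1. Since G has at least one edge (e.g. c–a), it is not an edgeless graph, so tw(G) ≥ 1. Therefore the treewidth is 1.

1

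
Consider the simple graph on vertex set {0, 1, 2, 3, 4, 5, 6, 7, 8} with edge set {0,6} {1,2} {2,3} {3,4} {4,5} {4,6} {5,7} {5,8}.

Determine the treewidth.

A width-1 tree decomposition is:
Bags: B1 = {4, 6}  B2 = {3, 4}  B3 = {2, 3}  B4 = {1, 2}  B5 = {4, 5}  B6 = {0, 6}  B7 = {5, 8}  B8 = {5, 7}
Tree: B1–B2, B2–B3, B3–B4, B1–B5, B1–B6, B5–B7, B7–B8
Each bag holds 2 vertices, so the decomposition has width 1, which upper-bounds the treewidth. G has an edge, so its treewidth is at least 1. The upper and lower bounds meet at 1, so that is the treewidth.

1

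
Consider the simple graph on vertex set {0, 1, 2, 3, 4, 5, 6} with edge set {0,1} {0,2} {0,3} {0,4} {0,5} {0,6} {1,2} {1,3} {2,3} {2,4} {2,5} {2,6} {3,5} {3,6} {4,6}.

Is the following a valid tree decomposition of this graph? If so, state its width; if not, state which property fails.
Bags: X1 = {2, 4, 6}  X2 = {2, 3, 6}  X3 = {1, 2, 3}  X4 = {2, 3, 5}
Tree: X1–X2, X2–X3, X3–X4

A tree decomposition must satisfy three properties: every vertex lies in some bag; for every edge, both endpoints lie together in some bag; and for every vertex, the bags containing it form a connected subtree. Here vertex 0 appears in no bag, so the decomposition is invalid.

No — vertex 0 appears in no bag.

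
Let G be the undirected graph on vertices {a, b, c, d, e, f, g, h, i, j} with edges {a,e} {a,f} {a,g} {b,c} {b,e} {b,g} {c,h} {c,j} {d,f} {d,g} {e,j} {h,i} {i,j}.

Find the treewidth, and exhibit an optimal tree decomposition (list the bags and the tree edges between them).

Treewidth 2.
One such decomposition:
Bags: B1 = {d, f, g}  B2 = {a, f, g}  B3 = {a, b, g}  B4 = {a, b, e}  B5 = {b, c, e}  B6 = {c, e, j}  B7 = {c, h, j}  B8 = {h, i, j}
Tree: B1–B2, B2–B3, B3–B4, B4–B5, B5–B6, B6–B7, B7–B8

Each bag holds 3 vertices, so the decomposition has width 2, which upper-bounds the treewidth. The edges d–f–a–g–d form a cycle, so G is not a tree and its treewidth is at least 2. Therefore the treewidth is 2.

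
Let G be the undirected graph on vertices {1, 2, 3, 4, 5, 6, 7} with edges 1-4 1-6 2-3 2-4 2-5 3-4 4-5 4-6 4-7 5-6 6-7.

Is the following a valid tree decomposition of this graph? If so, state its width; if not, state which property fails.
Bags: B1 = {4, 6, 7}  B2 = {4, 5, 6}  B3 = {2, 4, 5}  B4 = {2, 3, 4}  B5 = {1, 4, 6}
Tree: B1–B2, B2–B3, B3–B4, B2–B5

Yes; width 2.

Every vertex of G appears in some bag (union = {1, 2, 3, 4, 5, 6, 7}); every edge is covered by a bag; and for each vertex v the set of bags containing v is connected in the bag tree. The decomposition is therefore valid. The largest bag has 3 vertices, so the width is 2.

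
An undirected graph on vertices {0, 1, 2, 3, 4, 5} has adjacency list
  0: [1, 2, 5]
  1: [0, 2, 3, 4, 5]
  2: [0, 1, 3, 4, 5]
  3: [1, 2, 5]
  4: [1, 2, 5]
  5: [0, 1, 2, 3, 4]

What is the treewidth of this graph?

3

A width-3 tree decomposition is:
Bags: B1 = {1, 2, 3, 5}  B2 = {1, 2, 4, 5}  B3 = {0, 1, 2, 5}
Tree: B1–B2, B1–B3
The largest bag has 4 vertices, giving width 3; this decomposition certifies tw(G) ≤ 3. For the lower bound, the 4 vertices {0, 1, 2, 5} are pairwise adjacent, and any tree decomposition puts a clique entirely inside one bag — forcing width ≥ 3. Therefore the treewidth is 3.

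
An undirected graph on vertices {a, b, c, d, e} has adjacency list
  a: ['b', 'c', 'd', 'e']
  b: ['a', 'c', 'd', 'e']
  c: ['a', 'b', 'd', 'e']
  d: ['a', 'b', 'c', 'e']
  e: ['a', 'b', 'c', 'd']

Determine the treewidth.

A width-4 tree decomposition is:
Bags: B1 = {a, b, c, d, e}
Tree: (single bag)
With just one bag of size 5, the width is 5 − 1 = 4, so tw(G) ≤ 4. On the other hand G contains the 5-clique {a, b, c, d, e}. A clique must lie in a single bag of any decomposition, so no decomposition can have width below 4. The upper and lower bounds meet at 4, so that is the treewidth.

4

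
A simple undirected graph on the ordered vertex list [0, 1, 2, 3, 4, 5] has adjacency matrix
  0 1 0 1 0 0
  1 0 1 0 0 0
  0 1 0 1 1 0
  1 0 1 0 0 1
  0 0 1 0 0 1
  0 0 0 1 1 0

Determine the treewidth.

2

A width-2 tree decomposition is:
Bags: B1 = {0, 1, 2}  B2 = {0, 2, 3}  B3 = {2, 3, 4}  B4 = {3, 4, 5}
Tree: B1–B2, B2–B3, B3–B4
The largest bag has 3 vertices, giving width 2; this decomposition certifies tw(G) ≤ 2. The edges 1–0–3–2–1 form a cycle, so G is not a tree and its treewidth is at least 2. Combining the bounds, tw(G) = 2.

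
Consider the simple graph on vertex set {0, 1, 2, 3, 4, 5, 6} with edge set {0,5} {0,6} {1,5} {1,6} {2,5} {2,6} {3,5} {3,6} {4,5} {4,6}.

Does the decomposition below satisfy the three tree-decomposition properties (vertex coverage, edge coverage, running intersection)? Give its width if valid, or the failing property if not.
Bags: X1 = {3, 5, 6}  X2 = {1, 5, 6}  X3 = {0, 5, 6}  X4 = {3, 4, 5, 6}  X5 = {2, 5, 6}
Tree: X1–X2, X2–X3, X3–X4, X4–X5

No — bags containing vertex 3 are not connected in the tree.

A tree decomposition must satisfy three properties: every vertex lies in some bag; for every edge, both endpoints lie together in some bag; and for every vertex, the bags containing it form a connected subtree. Here bags containing vertex 3 are not connected in the tree, so the decomposition is invalid.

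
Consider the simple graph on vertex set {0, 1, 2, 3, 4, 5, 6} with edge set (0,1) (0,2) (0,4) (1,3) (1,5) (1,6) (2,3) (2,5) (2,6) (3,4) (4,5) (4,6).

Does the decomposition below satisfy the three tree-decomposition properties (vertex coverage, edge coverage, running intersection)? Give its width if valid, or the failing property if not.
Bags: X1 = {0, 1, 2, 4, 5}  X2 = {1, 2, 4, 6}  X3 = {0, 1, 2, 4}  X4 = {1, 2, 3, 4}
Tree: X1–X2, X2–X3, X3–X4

A tree decomposition must satisfy three properties: every vertex lies in some bag; for every edge, both endpoints lie together in some bag; and for every vertex, the bags containing it form a connected subtree. Here bags containing vertex 0 are not connected in the tree, so the decomposition is invalid.

No — bags containing vertex 0 are not connected in the tree.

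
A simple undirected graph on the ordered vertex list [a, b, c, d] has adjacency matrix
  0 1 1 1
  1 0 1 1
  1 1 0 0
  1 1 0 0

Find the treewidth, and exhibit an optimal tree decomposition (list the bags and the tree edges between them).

Treewidth 2.
Bags: B1 = {a, b, d}  B2 = {a, b, c}
Tree: B1–B2

Every bag has size at most 3, so the width is 3 − 1 = 2 and tw(G) ≤ 2. On the other hand G contains the 3-clique {a, b, d}. A clique must lie in a single bag of any decomposition, so no decomposition can have width below 2. Therefore the treewidth is 2.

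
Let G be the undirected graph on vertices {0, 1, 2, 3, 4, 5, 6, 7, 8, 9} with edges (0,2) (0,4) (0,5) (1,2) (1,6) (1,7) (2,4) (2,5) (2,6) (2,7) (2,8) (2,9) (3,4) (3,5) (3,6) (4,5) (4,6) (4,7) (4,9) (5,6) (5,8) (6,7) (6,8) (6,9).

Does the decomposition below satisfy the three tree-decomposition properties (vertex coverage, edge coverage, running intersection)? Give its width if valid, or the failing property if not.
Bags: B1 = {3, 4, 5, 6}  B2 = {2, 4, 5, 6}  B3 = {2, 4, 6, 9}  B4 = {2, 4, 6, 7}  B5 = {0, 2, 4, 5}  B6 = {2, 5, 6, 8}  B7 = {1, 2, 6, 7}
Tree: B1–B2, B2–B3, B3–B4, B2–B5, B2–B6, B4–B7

Yes; width 3.

Checking the three conditions: (i) the bags cover all of {0, 1, 2, 3, 4, 5, 6, 7, 8, 9}; (ii) for each edge, some bag contains both endpoints; (iii) the bags containing any fixed vertex form a subtree. All hold, so the decomposition is valid with width 4 − 1 = 3.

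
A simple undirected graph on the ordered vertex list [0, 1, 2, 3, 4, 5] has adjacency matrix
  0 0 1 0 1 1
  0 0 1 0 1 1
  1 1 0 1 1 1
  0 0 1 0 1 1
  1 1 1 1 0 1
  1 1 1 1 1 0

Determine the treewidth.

3

A width-3 tree decomposition is:
Bags: B1 = {0, 2, 4, 5}  B2 = {1, 2, 4, 5}  B3 = {2, 3, 4, 5}
Tree: B1–B2, B1–B3
The largest bag has 4 vertices, giving width 3; this decomposition certifies tw(G) ≤ 3. Conversely, {0, 2, 4, 5} is a clique of size 4, and the vertices of any clique must share a bag in every tree decomposition; so some bag has ≥ 4 vertices and tw(G) ≥ 3. Hence tw(G) = 3 exactly.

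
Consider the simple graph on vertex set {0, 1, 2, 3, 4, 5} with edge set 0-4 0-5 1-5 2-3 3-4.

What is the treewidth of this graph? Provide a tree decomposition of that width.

The largest bag has 2 vertices, giving width 1; this decomposition certifies tw(G) ≤ 1. Since G has at least one edge (e.g. 2–3), it is not an edgeless graph, so tw(G) ≥ 1. Combining the bounds, tw(G) = 1.

Treewidth 1.
Bags: B1 = {2, 3}  B2 = {3, 4}  B3 = {0, 4}  B4 = {0, 5}  B5 = {1, 5}
Tree: B1–B2, B2–B3, B3–B4, B4–B5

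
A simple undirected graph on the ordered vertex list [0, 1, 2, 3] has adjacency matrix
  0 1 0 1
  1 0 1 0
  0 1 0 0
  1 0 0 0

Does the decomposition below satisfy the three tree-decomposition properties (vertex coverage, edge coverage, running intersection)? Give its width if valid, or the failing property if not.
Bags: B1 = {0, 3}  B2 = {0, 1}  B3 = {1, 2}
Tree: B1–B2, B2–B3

Yes; width 1.

Vertex coverage: the bags together contain {0, 1, 2, 3}, the full vertex set. Edge coverage: each edge of G has both endpoints in at least one bag. Running intersection: for every vertex, the bags containing it form a connected subtree. All three properties hold, so this is a valid tree decomposition of width max|bag| − 1 = 1, and hence tw(G) ≤ 1.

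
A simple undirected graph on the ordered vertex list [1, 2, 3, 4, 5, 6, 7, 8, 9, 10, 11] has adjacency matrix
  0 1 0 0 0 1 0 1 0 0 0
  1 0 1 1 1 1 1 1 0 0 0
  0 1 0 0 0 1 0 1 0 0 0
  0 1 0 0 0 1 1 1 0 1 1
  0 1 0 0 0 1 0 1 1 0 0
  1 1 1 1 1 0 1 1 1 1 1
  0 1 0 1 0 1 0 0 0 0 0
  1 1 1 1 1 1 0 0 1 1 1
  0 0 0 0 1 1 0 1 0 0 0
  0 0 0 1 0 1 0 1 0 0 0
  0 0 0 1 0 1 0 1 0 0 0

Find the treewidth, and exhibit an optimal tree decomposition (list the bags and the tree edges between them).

Every bag has size at most 4, so the width is 4 − 1 = 3 and tw(G) ≤ 3. Conversely, {4, 6, 8, 11} is a clique of size 4, and the vertices of any clique must share a bag in every tree decomposition; so some bag has ≥ 4 vertices and tw(G) ≥ 3. Combining the bounds, tw(G) = 3.

Treewidth 3.
One such decomposition:
Bags: B1 = {2, 5, 6, 8}  B2 = {2, 4, 6, 8}  B3 = {5, 6, 8, 9}  B4 = {2, 3, 6, 8}  B5 = {4, 6, 8, 10}  B6 = {1, 2, 6, 8}  B7 = {4, 6, 8, 11}  B8 = {2, 4, 6, 7}
Tree: B1–B2, B1–B3, B1–B4, B2–B5, B2–B6, B2–B7, B2–B8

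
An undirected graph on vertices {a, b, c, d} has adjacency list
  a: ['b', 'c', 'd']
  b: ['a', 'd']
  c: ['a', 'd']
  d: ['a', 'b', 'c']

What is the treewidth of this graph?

2

A width-2 tree decomposition is:
Bags: B1 = {a, c, d}  B2 = {a, b, d}
Tree: B1–B2
Each bag holds 3 vertices, so the decomposition has width 2, which upper-bounds the treewidth. On the other hand G contains the 3-clique {a, c, d}. A clique must lie in a single bag of any decomposition, so no decomposition can have width below 2. Therefore the treewidth is 2.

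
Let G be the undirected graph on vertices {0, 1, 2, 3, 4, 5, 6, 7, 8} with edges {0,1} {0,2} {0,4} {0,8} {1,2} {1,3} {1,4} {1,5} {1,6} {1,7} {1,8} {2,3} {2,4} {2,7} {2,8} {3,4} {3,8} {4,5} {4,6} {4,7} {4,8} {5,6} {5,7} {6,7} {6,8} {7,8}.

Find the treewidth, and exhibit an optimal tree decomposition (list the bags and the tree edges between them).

Treewidth 4.
One such decomposition:
Bags: B1 = {1, 2, 4, 7, 8}  B2 = {0, 1, 2, 4, 8}  B3 = {1, 4, 6, 7, 8}  B4 = {1, 2, 3, 4, 8}  B5 = {1, 4, 5, 6, 7}
Tree: B1–B2, B1–B3, B2–B4, B3–B5

Every bag has size at most 5, so the width is 5 − 1 = 4 and tw(G) ≤ 4. On the other hand G contains the 5-clique {0, 1, 2, 4, 8}. A clique must lie in a single bag of any decomposition, so no decomposition can have width below 4. Hence tw(G) = 4 exactly.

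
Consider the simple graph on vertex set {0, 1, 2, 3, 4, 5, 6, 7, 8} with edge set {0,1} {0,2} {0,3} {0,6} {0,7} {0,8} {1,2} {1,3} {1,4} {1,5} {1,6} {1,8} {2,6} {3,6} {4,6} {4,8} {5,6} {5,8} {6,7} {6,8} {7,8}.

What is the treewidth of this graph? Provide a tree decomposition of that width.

Every bag has size at most 4, so the width is 4 − 1 = 3 and tw(G) ≤ 3. On the other hand G contains the 4-clique {0, 1, 6, 8}. A clique must lie in a single bag of any decomposition, so no decomposition can have width below 3. Hence tw(G) = 3 exactly.

Treewidth 3.
One optimal decomposition is:
Bags: B1 = {0, 1, 6, 8}  B2 = {0, 1, 3, 6}  B3 = {1, 4, 6, 8}  B4 = {1, 5, 6, 8}  B5 = {0, 1, 2, 6}  B6 = {0, 6, 7, 8}
Tree: B1–B2, B1–B3, B1–B4, B2–B5, B1–B6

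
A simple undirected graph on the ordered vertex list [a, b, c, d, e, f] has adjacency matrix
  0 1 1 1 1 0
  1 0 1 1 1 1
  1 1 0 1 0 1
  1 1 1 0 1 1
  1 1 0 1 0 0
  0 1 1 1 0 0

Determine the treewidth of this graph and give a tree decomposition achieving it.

Treewidth 3.
One such decomposition:
Bags: B1 = {a, b, c, d}  B2 = {a, b, d, e}  B3 = {b, c, d, f}
Tree: B1–B2, B1–B3

Each bag holds 4 vertices, so the decomposition has width 3, which upper-bounds the treewidth. For the lower bound, the 4 vertices {b, c, d, f} are pairwise adjacent, and any tree decomposition puts a clique entirely inside one bag — forcing width ≥ 3. Hence tw(G) = 3 exactly.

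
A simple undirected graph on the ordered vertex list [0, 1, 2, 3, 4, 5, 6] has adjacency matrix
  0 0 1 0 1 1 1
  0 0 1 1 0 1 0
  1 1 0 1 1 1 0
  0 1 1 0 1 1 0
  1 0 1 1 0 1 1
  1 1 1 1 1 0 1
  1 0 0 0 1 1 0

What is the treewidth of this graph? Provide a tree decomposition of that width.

Treewidth 3.
One such decomposition:
Bags: B1 = {0, 2, 4, 5}  B2 = {2, 3, 4, 5}  B3 = {1, 2, 3, 5}  B4 = {0, 4, 5, 6}
Tree: B1–B2, B2–B3, B1–B4

Every bag has size at most 4, so the width is 4 − 1 = 3 and tw(G) ≤ 3. On the other hand G contains the 4-clique {0, 2, 4, 5}. A clique must lie in a single bag of any decomposition, so no decomposition can have width below 3. Therefore the treewidth is 3.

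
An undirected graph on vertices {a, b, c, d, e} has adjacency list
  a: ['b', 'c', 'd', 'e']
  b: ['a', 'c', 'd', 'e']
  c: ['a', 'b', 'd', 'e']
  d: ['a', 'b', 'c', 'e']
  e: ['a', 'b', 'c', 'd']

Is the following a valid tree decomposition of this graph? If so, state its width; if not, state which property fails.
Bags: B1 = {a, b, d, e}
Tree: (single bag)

No — vertex c appears in no bag.

A tree decomposition must satisfy three properties: every vertex lies in some bag; for every edge, both endpoints lie together in some bag; and for every vertex, the bags containing it form a connected subtree. Here vertex c appears in no bag, so the decomposition is invalid.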